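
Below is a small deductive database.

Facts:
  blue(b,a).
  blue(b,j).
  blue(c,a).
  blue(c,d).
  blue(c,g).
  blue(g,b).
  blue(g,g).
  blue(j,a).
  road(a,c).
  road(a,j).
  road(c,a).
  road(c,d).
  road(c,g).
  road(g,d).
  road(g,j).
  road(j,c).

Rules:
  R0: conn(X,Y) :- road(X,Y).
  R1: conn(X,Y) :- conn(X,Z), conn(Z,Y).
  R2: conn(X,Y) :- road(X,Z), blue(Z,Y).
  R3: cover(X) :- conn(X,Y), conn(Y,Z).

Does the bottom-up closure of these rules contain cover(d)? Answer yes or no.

no

round 1: derive conn(a,c) via R0 from road(a,c)
round 1: derive conn(a,j) via R0 from road(a,j)
round 1: derive conn(c,a) via R0 from road(c,a)
round 1: derive conn(c,d) via R0 from road(c,d)
round 1: derive conn(c,g) via R0 from road(c,g)
round 1: derive conn(g,d) via R0 from road(g,d)
round 1: derive conn(g,j) via R0 from road(g,j)
round 1: derive conn(j,c) via R0 from road(j,c)
round 1: derive conn(a,a) via R2 from road(a,c), blue(c,a)
round 1: derive conn(a,d) via R2 from road(a,c), blue(c,d)
round 1: derive conn(a,g) via R2 from road(a,c), blue(c,g)
round 1: derive conn(c,b) via R2 from road(c,g), blue(g,b)
round 1: derive conn(g,a) via R2 from road(g,j), blue(j,a)
round 1: derive conn(j,a) via R2 from road(j,c), blue(c,a)
round 1: derive conn(j,d) via R2 from road(j,c), blue(c,d)
round 1: derive conn(j,g) via R2 from road(j,c), blue(c,g)
round 2: derive conn(a,b) via R1 from conn(a,c), conn(c,b)
round 2: derive conn(c,c) via R1 from conn(c,a), conn(a,c)
round 2: derive conn(c,j) via R1 from conn(c,a), conn(a,j)
round 2: derive conn(g,c) via R1 from conn(g,a), conn(a,c)
round 2: derive conn(g,g) via R1 from conn(g,a), conn(a,g)
round 2: derive conn(j,b) via R1 from conn(j,c), conn(c,b)
round 2: derive conn(j,j) via R1 from conn(j,a), conn(a,j)
round 2: derive cover(a) via R3 from conn(a,a), conn(a,a)
round 2: derive cover(c) via R3 from conn(c,a), conn(a,a)
round 2: derive cover(g) via R3 from conn(g,a), conn(a,a)
round 2: derive cover(j) via R3 from conn(j,a), conn(a,a)
round 3: derive conn(g,b) via R1 from conn(g,a), conn(a,b)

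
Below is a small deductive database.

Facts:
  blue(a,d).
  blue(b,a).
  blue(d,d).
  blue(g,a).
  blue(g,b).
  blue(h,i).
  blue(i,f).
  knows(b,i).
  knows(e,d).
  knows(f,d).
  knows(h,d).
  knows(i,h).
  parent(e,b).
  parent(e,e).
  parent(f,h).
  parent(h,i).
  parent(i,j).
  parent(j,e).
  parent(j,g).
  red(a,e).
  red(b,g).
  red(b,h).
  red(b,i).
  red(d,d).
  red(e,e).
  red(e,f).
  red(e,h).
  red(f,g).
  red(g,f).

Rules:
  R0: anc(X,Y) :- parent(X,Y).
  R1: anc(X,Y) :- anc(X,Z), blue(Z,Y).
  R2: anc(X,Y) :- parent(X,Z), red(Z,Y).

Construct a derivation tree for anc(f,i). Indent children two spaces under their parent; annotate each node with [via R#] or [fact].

round 1: derive anc(e,b) via R0 from parent(e,b)
round 1: derive anc(e,e) via R0 from parent(e,e)
round 1: derive anc(f,h) via R0 from parent(f,h)
round 1: derive anc(h,i) via R0 from parent(h,i)
round 1: derive anc(i,j) via R0 from parent(i,j)
round 1: derive anc(j,e) via R0 from parent(j,e)
round 1: derive anc(j,g) via R0 from parent(j,g)
round 1: derive anc(e,f) via R2 from parent(e,e), red(e,f)
round 1: derive anc(e,g) via R2 from parent(e,b), red(b,g)
round 1: derive anc(e,h) via R2 from parent(e,b), red(b,h)
round 1: derive anc(e,i) via R2 from parent(e,b), red(b,i)
round 1: derive anc(j,f) via R2 from parent(j,e), red(e,f)
round 1: derive anc(j,h) via R2 from parent(j,e), red(e,h)
round 2: derive anc(e,a) via R1 from anc(e,b), blue(b,a)
round 2: derive anc(f,i) via R1 from anc(f,h), blue(h,i)
round 2: derive anc(h,f) via R1 from anc(h,i), blue(i,f)
round 2: derive anc(j,a) via R1 from anc(j,g), blue(g,a)
round 2: derive anc(j,b) via R1 from anc(j,g), blue(g,b)
round 2: derive anc(j,i) via R1 from anc(j,h), blue(h,i)
round 3: derive anc(e,d) via R1 from anc(e,a), blue(a,d)
round 3: derive anc(f,f) via R1 from anc(f,i), blue(i,f)
round 3: derive anc(j,d) via R1 from anc(j,a), blue(a,d)

anc(f,i)  [via R1]
  anc(f,h)  [via R0]
    parent(f,h)  [fact]
  blue(h,i)  [fact]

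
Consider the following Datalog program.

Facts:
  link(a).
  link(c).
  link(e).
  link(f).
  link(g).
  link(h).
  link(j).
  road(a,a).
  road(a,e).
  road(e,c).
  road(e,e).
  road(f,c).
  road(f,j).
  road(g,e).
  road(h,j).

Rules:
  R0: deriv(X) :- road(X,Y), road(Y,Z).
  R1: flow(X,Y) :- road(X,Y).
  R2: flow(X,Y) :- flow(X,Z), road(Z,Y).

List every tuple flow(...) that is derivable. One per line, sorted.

round 1: derive flow(a,a) via R1 from road(a,a)
round 1: derive flow(a,e) via R1 from road(a,e)
round 1: derive flow(e,c) via R1 from road(e,c)
round 1: derive flow(e,e) via R1 from road(e,e)
round 1: derive flow(f,c) via R1 from road(f,c)
round 1: derive flow(f,j) via R1 from road(f,j)
round 1: derive flow(g,e) via R1 from road(g,e)
round 1: derive flow(h,j) via R1 from road(h,j)
round 2: derive flow(a,c) via R2 from flow(a,e), road(e,c)
round 2: derive flow(g,c) via R2 from flow(g,e), road(e,c)

flow(a,a)
flow(a,c)
flow(a,e)
flow(e,c)
flow(e,e)
flow(f,c)
flow(f,j)
flow(g,c)
flow(g,e)
flow(h,j)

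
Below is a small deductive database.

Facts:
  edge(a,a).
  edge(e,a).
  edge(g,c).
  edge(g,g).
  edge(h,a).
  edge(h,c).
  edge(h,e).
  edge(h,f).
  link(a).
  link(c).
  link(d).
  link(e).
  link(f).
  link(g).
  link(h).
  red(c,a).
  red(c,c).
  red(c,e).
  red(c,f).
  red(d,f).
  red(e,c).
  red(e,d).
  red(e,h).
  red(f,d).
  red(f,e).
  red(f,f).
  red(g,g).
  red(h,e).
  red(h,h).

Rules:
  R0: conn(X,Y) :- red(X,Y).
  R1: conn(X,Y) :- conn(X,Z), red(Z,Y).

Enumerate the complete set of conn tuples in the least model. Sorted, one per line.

conn(c,a)
conn(c,c)
conn(c,d)
conn(c,e)
conn(c,f)
conn(c,h)
conn(d,a)
conn(d,c)
conn(d,d)
conn(d,e)
conn(d,f)
conn(d,h)
conn(e,a)
conn(e,c)
conn(e,d)
conn(e,e)
conn(e,f)
conn(e,h)
conn(f,a)
conn(f,c)
conn(f,d)
conn(f,e)
conn(f,f)
conn(f,h)
conn(g,g)
conn(h,a)
conn(h,c)
conn(h,d)
conn(h,e)
conn(h,f)
conn(h,h)

round 1: derive conn(c,a) via R0 from red(c,a)
round 1: derive conn(c,c) via R0 from red(c,c)
round 1: derive conn(c,e) via R0 from red(c,e)
round 1: derive conn(c,f) via R0 from red(c,f)
round 1: derive conn(d,f) via R0 from red(d,f)
round 1: derive conn(e,c) via R0 from red(e,c)
round 1: derive conn(e,d) via R0 from red(e,d)
round 1: derive conn(e,h) via R0 from red(e,h)
round 1: derive conn(f,d) via R0 from red(f,d)
round 1: derive conn(f,e) via R0 from red(f,e)
round 1: derive conn(f,f) via R0 from red(f,f)
round 1: derive conn(g,g) via R0 from red(g,g)
round 1: derive conn(h,e) via R0 from red(h,e)
round 1: derive conn(h,h) via R0 from red(h,h)
round 2: derive conn(c,d) via R1 from conn(c,e), red(e,d)
round 2: derive conn(c,h) via R1 from conn(c,e), red(e,h)
round 2: derive conn(d,d) via R1 from conn(d,f), red(f,d)
round 2: derive conn(d,e) via R1 from conn(d,f), red(f,e)
round 2: derive conn(e,a) via R1 from conn(e,c), red(c,a)
round 2: derive conn(e,e) via R1 from conn(e,c), red(c,e)
round 2: derive conn(e,f) via R1 from conn(e,c), red(c,f)
round 2: derive conn(f,c) via R1 from conn(f,e), red(e,c)
round 2: derive conn(f,h) via R1 from conn(f,e), red(e,h)
round 2: derive conn(h,c) via R1 from conn(h,e), red(e,c)
round 2: derive conn(h,d) via R1 from conn(h,e), red(e,d)
round 3: derive conn(d,c) via R1 from conn(d,e), red(e,c)
round 3: derive conn(d,h) via R1 from conn(d,e), red(e,h)
round 3: derive conn(f,a) via R1 from conn(f,c), red(c,a)
round 3: derive conn(h,a) via R1 from conn(h,c), red(c,a)
round 3: derive conn(h,f) via R1 from conn(h,c), red(c,f)
round 4: derive conn(d,a) via R1 from conn(d,c), red(c,a)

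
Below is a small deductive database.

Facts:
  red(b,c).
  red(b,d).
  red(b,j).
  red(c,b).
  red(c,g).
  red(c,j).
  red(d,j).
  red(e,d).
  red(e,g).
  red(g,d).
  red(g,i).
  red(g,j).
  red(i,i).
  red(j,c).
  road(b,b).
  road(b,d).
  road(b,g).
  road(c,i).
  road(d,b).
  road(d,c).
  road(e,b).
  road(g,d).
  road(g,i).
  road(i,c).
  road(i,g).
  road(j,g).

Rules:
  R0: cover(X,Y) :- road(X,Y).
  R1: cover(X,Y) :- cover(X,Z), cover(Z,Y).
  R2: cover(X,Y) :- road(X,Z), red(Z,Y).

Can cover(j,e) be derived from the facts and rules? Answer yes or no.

no

round 1: derive cover(b,b) via R0 from road(b,b)
round 1: derive cover(b,d) via R0 from road(b,d)
round 1: derive cover(b,g) via R0 from road(b,g)
round 1: derive cover(c,i) via R0 from road(c,i)
round 1: derive cover(d,b) via R0 from road(d,b)
round 1: derive cover(d,c) via R0 from road(d,c)
round 1: derive cover(e,b) via R0 from road(e,b)
round 1: derive cover(g,d) via R0 from road(g,d)
round 1: derive cover(g,i) via R0 from road(g,i)
round 1: derive cover(i,c) via R0 from road(i,c)
round 1: derive cover(i,g) via R0 from road(i,g)
round 1: derive cover(j,g) via R0 from road(j,g)
round 1: derive cover(b,c) via R2 from road(b,b), red(b,c)
round 1: derive cover(b,i) via R2 from road(b,g), red(g,i)
round 1: derive cover(b,j) via R2 from road(b,b), red(b,j)
round 1: derive cover(d,d) via R2 from road(d,b), red(b,d)
round 1: derive cover(d,g) via R2 from road(d,c), red(c,g)
round 1: derive cover(d,j) via R2 from road(d,b), red(b,j)
round 1: derive cover(e,c) via R2 from road(e,b), red(b,c)
round 1: derive cover(e,d) via R2 from road(e,b), red(b,d)
round 1: derive cover(e,j) via R2 from road(e,b), red(b,j)
round 1: derive cover(g,j) via R2 from road(g,d), red(d,j)
round 1: derive cover(i,b) via R2 from road(i,c), red(c,b)
round 1: derive cover(i,d) via R2 from road(i,g), red(g,d)
round 1: derive cover(i,i) via R2 from road(i,g), red(g,i)
round 1: derive cover(i,j) via R2 from road(i,c), red(c,j)
round 1: derive cover(j,d) via R2 from road(j,g), red(g,d)
round 1: derive cover(j,i) via R2 from road(j,g), red(g,i)
round 1: derive cover(j,j) via R2 from road(j,g), red(g,j)
round 2: derive cover(c,b) via R1 from cover(c,i), cover(i,b)
round 2: derive cover(c,c) via R1 from cover(c,i), cover(i,c)
round 2: derive cover(c,d) via R1 from cover(c,i), cover(i,d)
round 2: derive cover(c,g) via R1 from cover(c,i), cover(i,g)
round 2: derive cover(c,j) via R1 from cover(c,i), cover(i,j)
round 2: derive cover(d,i) via R1 from cover(d,b), cover(b,i)
round 2: derive cover(e,g) via R1 from cover(e,b), cover(b,g)
round 2: derive cover(e,i) via R1 from cover(e,b), cover(b,i)
round 2: derive cover(g,b) via R1 from cover(g,d), cover(d,b)
round 2: derive cover(g,c) via R1 from cover(g,d), cover(d,c)
round 2: derive cover(g,g) via R1 from cover(g,d), cover(d,g)
round 2: derive cover(j,b) via R1 from cover(j,d), cover(d,b)
round 2: derive cover(j,c) via R1 from cover(j,d), cover(d,c)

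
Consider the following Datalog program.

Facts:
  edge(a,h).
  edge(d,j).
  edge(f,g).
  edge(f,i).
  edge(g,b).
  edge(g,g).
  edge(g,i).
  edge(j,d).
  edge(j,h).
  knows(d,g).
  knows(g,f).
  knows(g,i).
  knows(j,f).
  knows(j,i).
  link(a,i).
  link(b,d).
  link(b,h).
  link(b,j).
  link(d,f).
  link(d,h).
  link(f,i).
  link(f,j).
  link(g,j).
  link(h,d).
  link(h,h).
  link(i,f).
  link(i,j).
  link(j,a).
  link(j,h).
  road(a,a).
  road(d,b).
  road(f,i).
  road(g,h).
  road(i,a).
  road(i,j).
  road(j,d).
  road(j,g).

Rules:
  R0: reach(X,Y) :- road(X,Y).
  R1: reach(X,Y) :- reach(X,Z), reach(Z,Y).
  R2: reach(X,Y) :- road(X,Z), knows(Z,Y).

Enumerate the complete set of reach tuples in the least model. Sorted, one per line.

round 1: derive reach(a,a) via R0 from road(a,a)
round 1: derive reach(d,b) via R0 from road(d,b)
round 1: derive reach(f,i) via R0 from road(f,i)
round 1: derive reach(g,h) via R0 from road(g,h)
round 1: derive reach(i,a) via R0 from road(i,a)
round 1: derive reach(i,j) via R0 from road(i,j)
round 1: derive reach(j,d) via R0 from road(j,d)
round 1: derive reach(j,g) via R0 from road(j,g)
round 1: derive reach(i,f) via R2 from road(i,j), knows(j,f)
round 1: derive reach(i,i) via R2 from road(i,j), knows(j,i)
round 1: derive reach(j,f) via R2 from road(j,g), knows(g,f)
round 1: derive reach(j,i) via R2 from road(j,g), knows(g,i)
round 2: derive reach(f,a) via R1 from reach(f,i), reach(i,a)
round 2: derive reach(f,f) via R1 from reach(f,i), reach(i,f)
round 2: derive reach(f,j) via R1 from reach(f,i), reach(i,j)
round 2: derive reach(i,d) via R1 from reach(i,j), reach(j,d)
round 2: derive reach(i,g) via R1 from reach(i,j), reach(j,g)
round 2: derive reach(j,a) via R1 from reach(j,i), reach(i,a)
round 2: derive reach(j,b) via R1 from reach(j,d), reach(d,b)
round 2: derive reach(j,h) via R1 from reach(j,g), reach(g,h)
round 2: derive reach(j,j) via R1 from reach(j,i), reach(i,j)
round 3: derive reach(f,b) via R1 from reach(f,j), reach(j,b)
round 3: derive reach(f,d) via R1 from reach(f,i), reach(i,d)
round 3: derive reach(f,g) via R1 from reach(f,i), reach(i,g)
round 3: derive reach(f,h) via R1 from reach(f,j), reach(j,h)
round 3: derive reach(i,b) via R1 from reach(i,d), reach(d,b)
round 3: derive reach(i,h) via R1 from reach(i,g), reach(g,h)

reach(a,a)
reach(d,b)
reach(f,a)
reach(f,b)
reach(f,d)
reach(f,f)
reach(f,g)
reach(f,h)
reach(f,i)
reach(f,j)
reach(g,h)
reach(i,a)
reach(i,b)
reach(i,d)
reach(i,f)
reach(i,g)
reach(i,h)
reach(i,i)
reach(i,j)
reach(j,a)
reach(j,b)
reach(j,d)
reach(j,f)
reach(j,g)
reach(j,h)
reach(j,i)
reach(j,j)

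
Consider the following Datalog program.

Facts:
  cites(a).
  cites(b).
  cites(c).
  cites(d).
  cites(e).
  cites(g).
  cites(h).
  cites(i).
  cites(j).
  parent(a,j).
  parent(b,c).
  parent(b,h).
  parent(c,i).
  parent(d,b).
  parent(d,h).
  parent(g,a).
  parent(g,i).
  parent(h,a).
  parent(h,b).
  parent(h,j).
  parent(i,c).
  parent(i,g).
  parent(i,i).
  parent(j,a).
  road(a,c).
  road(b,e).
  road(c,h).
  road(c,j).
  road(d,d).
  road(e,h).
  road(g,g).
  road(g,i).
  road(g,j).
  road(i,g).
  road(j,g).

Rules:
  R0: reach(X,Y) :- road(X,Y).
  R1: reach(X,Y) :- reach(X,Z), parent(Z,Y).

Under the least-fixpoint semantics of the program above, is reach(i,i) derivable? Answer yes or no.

round 1: derive reach(a,c) via R0 from road(a,c)
round 1: derive reach(b,e) via R0 from road(b,e)
round 1: derive reach(c,h) via R0 from road(c,h)
round 1: derive reach(c,j) via R0 from road(c,j)
round 1: derive reach(d,d) via R0 from road(d,d)
round 1: derive reach(e,h) via R0 from road(e,h)
round 1: derive reach(g,g) via R0 from road(g,g)
round 1: derive reach(g,i) via R0 from road(g,i)
round 1: derive reach(g,j) via R0 from road(g,j)
round 1: derive reach(i,g) via R0 from road(i,g)
round 1: derive reach(j,g) via R0 from road(j,g)
round 2: derive reach(a,i) via R1 from reach(a,c), parent(c,i)
round 2: derive reach(c,a) via R1 from reach(c,h), parent(h,a)
round 2: derive reach(c,b) via R1 from reach(c,h), parent(h,b)
round 2: derive reach(d,b) via R1 from reach(d,d), parent(d,b)
round 2: derive reach(d,h) via R1 from reach(d,d), parent(d,h)
round 2: derive reach(e,a) via R1 from reach(e,h), parent(h,a)
round 2: derive reach(e,b) via R1 from reach(e,h), parent(h,b)
round 2: derive reach(e,j) via R1 from reach(e,h), parent(h,j)
round 2: derive reach(g,a) via R1 from reach(g,g), parent(g,a)
round 2: derive reach(g,c) via R1 from reach(g,i), parent(i,c)
round 2: derive reach(i,a) via R1 from reach(i,g), parent(g,a)
round 2: derive reach(i,i) via R1 from reach(i,g), parent(g,i)
round 2: derive reach(j,a) via R1 from reach(j,g), parent(g,a)
round 2: derive reach(j,i) via R1 from reach(j,g), parent(g,i)
round 3: derive reach(a,g) via R1 from reach(a,i), parent(i,g)
round 3: derive reach(c,c) via R1 from reach(c,b), parent(b,c)
round 3: derive reach(d,a) via R1 from reach(d,h), parent(h,a)
round 3: derive reach(d,c) via R1 from reach(d,b), parent(b,c)
round 3: derive reach(d,j) via R1 from reach(d,h), parent(h,j)
round 3: derive reach(e,c) via R1 from reach(e,b), parent(b,c)
round 3: derive reach(i,c) via R1 from reach(i,i), parent(i,c)
round 3: derive reach(i,j) via R1 from reach(i,a), parent(a,j)
round 3: derive reach(j,c) via R1 from reach(j,i), parent(i,c)
round 3: derive reach(j,j) via R1 from reach(j,a), parent(a,j)
round 4: derive reach(a,a) via R1 from reach(a,g), parent(g,a)
round 4: derive reach(c,i) via R1 from reach(c,c), parent(c,i)
round 4: derive reach(d,i) via R1 from reach(d,c), parent(c,i)
round 4: derive reach(e,i) via R1 from reach(e,c), parent(c,i)
round 5: derive reach(a,j) via R1 from reach(a,a), parent(a,j)
round 5: derive reach(c,g) via R1 from reach(c,i), parent(i,g)
round 5: derive reach(d,g) via R1 from reach(d,i), parent(i,g)
round 5: derive reach(e,g) via R1 from reach(e,i), parent(i,g)

yes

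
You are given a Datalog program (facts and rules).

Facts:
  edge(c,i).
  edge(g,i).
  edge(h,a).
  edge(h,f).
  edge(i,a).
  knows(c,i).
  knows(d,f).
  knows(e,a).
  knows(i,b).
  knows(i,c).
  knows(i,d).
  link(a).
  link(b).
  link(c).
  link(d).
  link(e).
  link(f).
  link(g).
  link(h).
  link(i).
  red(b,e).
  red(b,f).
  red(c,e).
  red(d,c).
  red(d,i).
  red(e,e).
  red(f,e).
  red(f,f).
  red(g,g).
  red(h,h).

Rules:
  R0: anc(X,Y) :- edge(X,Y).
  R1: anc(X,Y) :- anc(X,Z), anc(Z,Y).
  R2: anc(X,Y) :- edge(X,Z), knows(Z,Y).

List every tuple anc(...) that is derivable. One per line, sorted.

anc(c,a)
anc(c,b)
anc(c,c)
anc(c,d)
anc(c,i)
anc(g,a)
anc(g,b)
anc(g,c)
anc(g,d)
anc(g,i)
anc(h,a)
anc(h,f)
anc(i,a)

round 1: derive anc(c,i) via R0 from edge(c,i)
round 1: derive anc(g,i) via R0 from edge(g,i)
round 1: derive anc(h,a) via R0 from edge(h,a)
round 1: derive anc(h,f) via R0 from edge(h,f)
round 1: derive anc(i,a) via R0 from edge(i,a)
round 1: derive anc(c,b) via R2 from edge(c,i), knows(i,b)
round 1: derive anc(c,c) via R2 from edge(c,i), knows(i,c)
round 1: derive anc(c,d) via R2 from edge(c,i), knows(i,d)
round 1: derive anc(g,b) via R2 from edge(g,i), knows(i,b)
round 1: derive anc(g,c) via R2 from edge(g,i), knows(i,c)
round 1: derive anc(g,d) via R2 from edge(g,i), knows(i,d)
round 2: derive anc(c,a) via R1 from anc(c,i), anc(i,a)
round 2: derive anc(g,a) via R1 from anc(g,i), anc(i,a)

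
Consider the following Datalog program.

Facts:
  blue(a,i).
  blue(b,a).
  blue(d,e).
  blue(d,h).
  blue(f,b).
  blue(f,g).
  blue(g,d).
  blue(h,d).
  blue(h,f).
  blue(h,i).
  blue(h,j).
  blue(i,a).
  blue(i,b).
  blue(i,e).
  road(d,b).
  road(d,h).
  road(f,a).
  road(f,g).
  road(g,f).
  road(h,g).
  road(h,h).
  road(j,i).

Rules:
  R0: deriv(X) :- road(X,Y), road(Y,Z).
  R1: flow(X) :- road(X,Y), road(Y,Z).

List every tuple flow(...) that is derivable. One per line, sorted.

round 1: derive flow(d) via R1 from road(d,h), road(h,g)
round 1: derive flow(f) via R1 from road(f,g), road(g,f)
round 1: derive flow(g) via R1 from road(g,f), road(f,a)
round 1: derive flow(h) via R1 from road(h,g), road(g,f)

flow(d)
flow(f)
flow(g)
flow(h)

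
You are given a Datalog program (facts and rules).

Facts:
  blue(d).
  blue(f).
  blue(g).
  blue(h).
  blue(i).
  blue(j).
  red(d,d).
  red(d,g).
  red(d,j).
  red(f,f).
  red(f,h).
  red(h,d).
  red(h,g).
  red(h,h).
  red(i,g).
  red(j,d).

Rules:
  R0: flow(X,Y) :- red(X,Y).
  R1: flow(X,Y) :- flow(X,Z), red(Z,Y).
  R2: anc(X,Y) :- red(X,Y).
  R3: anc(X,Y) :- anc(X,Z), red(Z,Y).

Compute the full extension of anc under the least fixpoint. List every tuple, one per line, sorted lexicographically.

round 1: derive anc(d,d) via R2 from red(d,d)
round 1: derive anc(d,g) via R2 from red(d,g)
round 1: derive anc(d,j) via R2 from red(d,j)
round 1: derive anc(f,f) via R2 from red(f,f)
round 1: derive anc(f,h) via R2 from red(f,h)
round 1: derive anc(h,d) via R2 from red(h,d)
round 1: derive anc(h,g) via R2 from red(h,g)
round 1: derive anc(h,h) via R2 from red(h,h)
round 1: derive anc(i,g) via R2 from red(i,g)
round 1: derive anc(j,d) via R2 from red(j,d)
round 2: derive anc(f,d) via R3 from anc(f,h), red(h,d)
round 2: derive anc(f,g) via R3 from anc(f,h), red(h,g)
round 2: derive anc(h,j) via R3 from anc(h,d), red(d,j)
round 2: derive anc(j,g) via R3 from anc(j,d), red(d,g)
round 2: derive anc(j,j) via R3 from anc(j,d), red(d,j)
round 3: derive anc(f,j) via R3 from anc(f,d), red(d,j)

anc(d,d)
anc(d,g)
anc(d,j)
anc(f,d)
anc(f,f)
anc(f,g)
anc(f,h)
anc(f,j)
anc(h,d)
anc(h,g)
anc(h,h)
anc(h,j)
anc(i,g)
anc(j,d)
anc(j,g)
anc(j,j)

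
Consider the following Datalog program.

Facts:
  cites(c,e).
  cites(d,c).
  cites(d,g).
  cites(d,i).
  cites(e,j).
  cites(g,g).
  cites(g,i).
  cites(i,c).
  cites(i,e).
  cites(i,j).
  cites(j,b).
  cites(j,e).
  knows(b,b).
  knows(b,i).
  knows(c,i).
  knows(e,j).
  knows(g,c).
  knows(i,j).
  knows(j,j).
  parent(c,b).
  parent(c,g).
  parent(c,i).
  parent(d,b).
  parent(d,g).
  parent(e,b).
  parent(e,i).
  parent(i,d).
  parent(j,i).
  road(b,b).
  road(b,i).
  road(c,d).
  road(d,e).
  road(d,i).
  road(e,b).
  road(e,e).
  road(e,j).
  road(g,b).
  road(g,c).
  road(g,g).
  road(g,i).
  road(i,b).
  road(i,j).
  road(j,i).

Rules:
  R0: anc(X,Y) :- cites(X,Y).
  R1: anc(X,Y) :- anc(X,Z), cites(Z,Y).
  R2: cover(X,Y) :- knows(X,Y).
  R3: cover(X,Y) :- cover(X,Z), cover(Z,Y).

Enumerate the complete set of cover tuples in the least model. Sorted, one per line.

cover(b,b)
cover(b,i)
cover(b,j)
cover(c,i)
cover(c,j)
cover(e,j)
cover(g,c)
cover(g,i)
cover(g,j)
cover(i,j)
cover(j,j)

round 1: derive cover(b,b) via R2 from knows(b,b)
round 1: derive cover(b,i) via R2 from knows(b,i)
round 1: derive cover(c,i) via R2 from knows(c,i)
round 1: derive cover(e,j) via R2 from knows(e,j)
round 1: derive cover(g,c) via R2 from knows(g,c)
round 1: derive cover(i,j) via R2 from knows(i,j)
round 1: derive cover(j,j) via R2 from knows(j,j)
round 2: derive cover(b,j) via R3 from cover(b,i), cover(i,j)
round 2: derive cover(c,j) via R3 from cover(c,i), cover(i,j)
round 2: derive cover(g,i) via R3 from cover(g,c), cover(c,i)
round 3: derive cover(g,j) via R3 from cover(g,c), cover(c,j)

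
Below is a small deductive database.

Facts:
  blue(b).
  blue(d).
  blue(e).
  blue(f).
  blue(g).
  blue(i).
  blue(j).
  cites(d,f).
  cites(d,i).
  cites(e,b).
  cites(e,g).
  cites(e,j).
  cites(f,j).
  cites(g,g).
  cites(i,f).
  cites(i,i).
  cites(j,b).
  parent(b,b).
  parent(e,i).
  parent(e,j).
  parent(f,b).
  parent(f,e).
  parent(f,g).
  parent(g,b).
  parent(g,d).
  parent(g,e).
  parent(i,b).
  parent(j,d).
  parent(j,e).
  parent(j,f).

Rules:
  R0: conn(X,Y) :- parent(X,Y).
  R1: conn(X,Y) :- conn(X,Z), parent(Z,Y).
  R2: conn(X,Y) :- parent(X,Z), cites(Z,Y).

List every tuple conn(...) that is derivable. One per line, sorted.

round 1: derive conn(b,b) via R0 from parent(b,b)
round 1: derive conn(e,i) via R0 from parent(e,i)
round 1: derive conn(e,j) via R0 from parent(e,j)
round 1: derive conn(f,b) via R0 from parent(f,b)
round 1: derive conn(f,e) via R0 from parent(f,e)
round 1: derive conn(f,g) via R0 from parent(f,g)
round 1: derive conn(g,b) via R0 from parent(g,b)
round 1: derive conn(g,d) via R0 from parent(g,d)
round 1: derive conn(g,e) via R0 from parent(g,e)
round 1: derive conn(i,b) via R0 from parent(i,b)
round 1: derive conn(j,d) via R0 from parent(j,d)
round 1: derive conn(j,e) via R0 from parent(j,e)
round 1: derive conn(j,f) via R0 from parent(j,f)
round 1: derive conn(e,b) via R2 from parent(e,j), cites(j,b)
round 1: derive conn(e,f) via R2 from parent(e,i), cites(i,f)
round 1: derive conn(f,j) via R2 from parent(f,e), cites(e,j)
round 1: derive conn(g,f) via R2 from parent(g,d), cites(d,f)
round 1: derive conn(g,g) via R2 from parent(g,e), cites(e,g)
round 1: derive conn(g,i) via R2 from parent(g,d), cites(d,i)
round 1: derive conn(g,j) via R2 from parent(g,e), cites(e,j)
round 1: derive conn(j,b) via R2 from parent(j,e), cites(e,b)
round 1: derive conn(j,g) via R2 from parent(j,e), cites(e,g)
round 1: derive conn(j,i) via R2 from parent(j,d), cites(d,i)
round 1: derive conn(j,j) via R2 from parent(j,e), cites(e,j)
round 2: derive conn(e,d) via R1 from conn(e,j), parent(j,d)
round 2: derive conn(e,e) via R1 from conn(e,f), parent(f,e)
round 2: derive conn(e,g) via R1 from conn(e,f), parent(f,g)
round 2: derive conn(f,d) via R1 from conn(f,g), parent(g,d)
round 2: derive conn(f,f) via R1 from conn(f,j), parent(j,f)
round 2: derive conn(f,i) via R1 from conn(f,e), parent(e,i)

conn(b,b)
conn(e,b)
conn(e,d)
conn(e,e)
conn(e,f)
conn(e,g)
conn(e,i)
conn(e,j)
conn(f,b)
conn(f,d)
conn(f,e)
conn(f,f)
conn(f,g)
conn(f,i)
conn(f,j)
conn(g,b)
conn(g,d)
conn(g,e)
conn(g,f)
conn(g,g)
conn(g,i)
conn(g,j)
conn(i,b)
conn(j,b)
conn(j,d)
conn(j,e)
conn(j,f)
conn(j,g)
conn(j,i)
conn(j,j)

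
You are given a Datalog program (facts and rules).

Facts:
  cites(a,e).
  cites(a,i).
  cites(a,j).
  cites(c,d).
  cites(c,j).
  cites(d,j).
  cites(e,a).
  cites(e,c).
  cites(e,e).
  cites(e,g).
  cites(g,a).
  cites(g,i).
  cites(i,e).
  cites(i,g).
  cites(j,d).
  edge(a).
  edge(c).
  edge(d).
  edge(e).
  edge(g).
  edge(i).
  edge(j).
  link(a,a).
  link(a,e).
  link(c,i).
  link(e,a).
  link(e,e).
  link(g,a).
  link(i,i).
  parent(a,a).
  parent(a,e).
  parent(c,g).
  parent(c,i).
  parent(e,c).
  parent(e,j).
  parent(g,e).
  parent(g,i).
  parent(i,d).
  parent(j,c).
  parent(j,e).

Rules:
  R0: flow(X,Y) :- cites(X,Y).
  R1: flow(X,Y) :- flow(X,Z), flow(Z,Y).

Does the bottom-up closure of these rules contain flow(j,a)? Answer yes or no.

no

round 1: derive flow(a,e) via R0 from cites(a,e)
round 1: derive flow(a,i) via R0 from cites(a,i)
round 1: derive flow(a,j) via R0 from cites(a,j)
round 1: derive flow(c,d) via R0 from cites(c,d)
round 1: derive flow(c,j) via R0 from cites(c,j)
round 1: derive flow(d,j) via R0 from cites(d,j)
round 1: derive flow(e,a) via R0 from cites(e,a)
round 1: derive flow(e,c) via R0 from cites(e,c)
round 1: derive flow(e,e) via R0 from cites(e,e)
round 1: derive flow(e,g) via R0 from cites(e,g)
round 1: derive flow(g,a) via R0 from cites(g,a)
round 1: derive flow(g,i) via R0 from cites(g,i)
round 1: derive flow(i,e) via R0 from cites(i,e)
round 1: derive flow(i,g) via R0 from cites(i,g)
round 1: derive flow(j,d) via R0 from cites(j,d)
round 2: derive flow(a,a) via R1 from flow(a,e), flow(e,a)
round 2: derive flow(a,c) via R1 from flow(a,e), flow(e,c)
round 2: derive flow(a,d) via R1 from flow(a,j), flow(j,d)
round 2: derive flow(a,g) via R1 from flow(a,e), flow(e,g)
round 2: derive flow(d,d) via R1 from flow(d,j), flow(j,d)
round 2: derive flow(e,d) via R1 from flow(e,c), flow(c,d)
round 2: derive flow(e,i) via R1 from flow(e,a), flow(a,i)
round 2: derive flow(e,j) via R1 from flow(e,a), flow(a,j)
round 2: derive flow(g,e) via R1 from flow(g,a), flow(a,e)
round 2: derive flow(g,g) via R1 from flow(g,i), flow(i,g)
round 2: derive flow(g,j) via R1 from flow(g,a), flow(a,j)
round 2: derive flow(i,a) via R1 from flow(i,e), flow(e,a)
round 2: derive flow(i,c) via R1 from flow(i,e), flow(e,c)
round 2: derive flow(i,i) via R1 from flow(i,g), flow(g,i)
round 2: derive flow(j,j) via R1 from flow(j,d), flow(d,j)
round 3: derive flow(g,c) via R1 from flow(g,a), flow(a,c)
round 3: derive flow(g,d) via R1 from flow(g,a), flow(a,d)
round 3: derive flow(i,d) via R1 from flow(i,a), flow(a,d)
round 3: derive flow(i,j) via R1 from flow(i,a), flow(a,j)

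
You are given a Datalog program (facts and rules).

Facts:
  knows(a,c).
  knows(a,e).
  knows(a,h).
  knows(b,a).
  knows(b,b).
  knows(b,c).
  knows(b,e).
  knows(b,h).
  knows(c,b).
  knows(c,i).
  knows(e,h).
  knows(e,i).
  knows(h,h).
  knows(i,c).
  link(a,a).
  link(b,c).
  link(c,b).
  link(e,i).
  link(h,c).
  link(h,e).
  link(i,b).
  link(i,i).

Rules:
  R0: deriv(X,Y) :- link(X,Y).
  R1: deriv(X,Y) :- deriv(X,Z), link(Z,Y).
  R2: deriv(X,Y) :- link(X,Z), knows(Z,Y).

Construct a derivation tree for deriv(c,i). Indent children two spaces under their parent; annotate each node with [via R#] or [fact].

round 1: derive deriv(a,a) via R0 from link(a,a)
round 1: derive deriv(b,c) via R0 from link(b,c)
round 1: derive deriv(c,b) via R0 from link(c,b)
round 1: derive deriv(e,i) via R0 from link(e,i)
round 1: derive deriv(h,c) via R0 from link(h,c)
round 1: derive deriv(h,e) via R0 from link(h,e)
round 1: derive deriv(i,b) via R0 from link(i,b)
round 1: derive deriv(i,i) via R0 from link(i,i)
round 1: derive deriv(a,c) via R2 from link(a,a), knows(a,c)
round 1: derive deriv(a,e) via R2 from link(a,a), knows(a,e)
round 1: derive deriv(a,h) via R2 from link(a,a), knows(a,h)
round 1: derive deriv(b,b) via R2 from link(b,c), knows(c,b)
round 1: derive deriv(b,i) via R2 from link(b,c), knows(c,i)
round 1: derive deriv(c,a) via R2 from link(c,b), knows(b,a)
round 1: derive deriv(c,c) via R2 from link(c,b), knows(b,c)
round 1: derive deriv(c,e) via R2 from link(c,b), knows(b,e)
round 1: derive deriv(c,h) via R2 from link(c,b), knows(b,h)
round 1: derive deriv(e,c) via R2 from link(e,i), knows(i,c)
round 1: derive deriv(h,b) via R2 from link(h,c), knows(c,b)
round 1: derive deriv(h,h) via R2 from link(h,e), knows(e,h)
round 1: derive deriv(h,i) via R2 from link(h,c), knows(c,i)
round 1: derive deriv(i,a) via R2 from link(i,b), knows(b,a)
round 1: derive deriv(i,c) via R2 from link(i,b), knows(b,c)
round 1: derive deriv(i,e) via R2 from link(i,b), knows(b,e)
round 1: derive deriv(i,h) via R2 from link(i,b), knows(b,h)
round 2: derive deriv(a,b) via R1 from deriv(a,c), link(c,b)
round 2: derive deriv(a,i) via R1 from deriv(a,e), link(e,i)
round 2: derive deriv(c,i) via R1 from deriv(c,e), link(e,i)
round 2: derive deriv(e,b) via R1 from deriv(e,c), link(c,b)

deriv(c,i)  [via R1]
  deriv(c,e)  [via R2]
    link(c,b)  [fact]
    knows(b,e)  [fact]
  link(e,i)  [fact]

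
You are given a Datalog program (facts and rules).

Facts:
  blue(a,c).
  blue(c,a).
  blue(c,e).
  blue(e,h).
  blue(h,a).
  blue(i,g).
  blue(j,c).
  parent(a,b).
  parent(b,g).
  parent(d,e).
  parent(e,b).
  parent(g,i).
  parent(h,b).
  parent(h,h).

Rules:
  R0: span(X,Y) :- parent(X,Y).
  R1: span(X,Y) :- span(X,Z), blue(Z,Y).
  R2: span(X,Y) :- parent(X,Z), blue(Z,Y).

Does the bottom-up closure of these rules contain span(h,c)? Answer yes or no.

yes

round 1: derive span(a,b) via R0 from parent(a,b)
round 1: derive span(b,g) via R0 from parent(b,g)
round 1: derive span(d,e) via R0 from parent(d,e)
round 1: derive span(e,b) via R0 from parent(e,b)
round 1: derive span(g,i) via R0 from parent(g,i)
round 1: derive span(h,b) via R0 from parent(h,b)
round 1: derive span(h,h) via R0 from parent(h,h)
round 1: derive span(d,h) via R2 from parent(d,e), blue(e,h)
round 1: derive span(g,g) via R2 from parent(g,i), blue(i,g)
round 1: derive span(h,a) via R2 from parent(h,h), blue(h,a)
round 2: derive span(d,a) via R1 from span(d,h), blue(h,a)
round 2: derive span(h,c) via R1 from span(h,a), blue(a,c)
round 3: derive span(d,c) via R1 from span(d,a), blue(a,c)
round 3: derive span(h,e) via R1 from span(h,c), blue(c,e)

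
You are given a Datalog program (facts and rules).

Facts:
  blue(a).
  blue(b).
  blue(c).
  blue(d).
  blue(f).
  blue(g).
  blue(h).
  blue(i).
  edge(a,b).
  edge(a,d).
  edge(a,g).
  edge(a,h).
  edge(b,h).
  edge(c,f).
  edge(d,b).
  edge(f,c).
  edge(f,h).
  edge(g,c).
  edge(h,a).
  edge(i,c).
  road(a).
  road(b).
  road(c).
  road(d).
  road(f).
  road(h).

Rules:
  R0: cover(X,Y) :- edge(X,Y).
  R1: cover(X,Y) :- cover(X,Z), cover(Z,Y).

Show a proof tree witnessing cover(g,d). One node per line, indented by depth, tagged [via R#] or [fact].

cover(g,d)  [via R1]
  cover(g,a)  [via R1]
    cover(g,f)  [via R1]
      cover(g,c)  [via R0]
        edge(g,c)  [fact]
      cover(c,f)  [via R0]
        edge(c,f)  [fact]
    cover(f,a)  [via R1]
      cover(f,h)  [via R0]
        edge(f,h)  [fact]
      cover(h,a)  [via R0]
        edge(h,a)  [fact]
  cover(a,d)  [via R0]
    edge(a,d)  [fact]

round 1: derive cover(a,b) via R0 from edge(a,b)
round 1: derive cover(a,d) via R0 from edge(a,d)
round 1: derive cover(a,g) via R0 from edge(a,g)
round 1: derive cover(a,h) via R0 from edge(a,h)
round 1: derive cover(b,h) via R0 from edge(b,h)
round 1: derive cover(c,f) via R0 from edge(c,f)
round 1: derive cover(d,b) via R0 from edge(d,b)
round 1: derive cover(f,c) via R0 from edge(f,c)
round 1: derive cover(f,h) via R0 from edge(f,h)
round 1: derive cover(g,c) via R0 from edge(g,c)
round 1: derive cover(h,a) via R0 from edge(h,a)
round 1: derive cover(i,c) via R0 from edge(i,c)
round 2: derive cover(a,a) via R1 from cover(a,h), cover(h,a)
round 2: derive cover(a,c) via R1 from cover(a,g), cover(g,c)
round 2: derive cover(b,a) via R1 from cover(b,h), cover(h,a)
round 2: derive cover(c,c) via R1 from cover(c,f), cover(f,c)
round 2: derive cover(c,h) via R1 from cover(c,f), cover(f,h)
round 2: derive cover(d,h) via R1 from cover(d,b), cover(b,h)
round 2: derive cover(f,a) via R1 from cover(f,h), cover(h,a)
round 2: derive cover(f,f) via R1 from cover(f,c), cover(c,f)
round 2: derive cover(g,f) via R1 from cover(g,c), cover(c,f)
round 2: derive cover(h,b) via R1 from cover(h,a), cover(a,b)
round 2: derive cover(h,d) via R1 from cover(h,a), cover(a,d)
round 2: derive cover(h,g) via R1 from cover(h,a), cover(a,g)
round 2: derive cover(h,h) via R1 from cover(h,a), cover(a,h)
round 2: derive cover(i,f) via R1 from cover(i,c), cover(c,f)
round 3: derive cover(a,f) via R1 from cover(a,c), cover(c,f)
round 3: derive cover(b,b) via R1 from cover(b,a), cover(a,b)
round 3: derive cover(b,c) via R1 from cover(b,a), cover(a,c)
round 3: derive cover(b,d) via R1 from cover(b,a), cover(a,d)
round 3: derive cover(b,g) via R1 from cover(b,a), cover(a,g)
round 3: derive cover(c,a) via R1 from cover(c,f), cover(f,a)
round 3: derive cover(c,b) via R1 from cover(c,h), cover(h,b)
round 3: derive cover(c,d) via R1 from cover(c,h), cover(h,d)
round 3: derive cover(c,g) via R1 from cover(c,h), cover(h,g)
round 3: derive cover(d,a) via R1 from cover(d,b), cover(b,a)
round 3: derive cover(d,d) via R1 from cover(d,h), cover(h,d)
round 3: derive cover(d,g) via R1 from cover(d,h), cover(h,g)
round 3: derive cover(f,b) via R1 from cover(f,a), cover(a,b)
round 3: derive cover(f,d) via R1 from cover(f,a), cover(a,d)
round 3: derive cover(f,g) via R1 from cover(f,a), cover(a,g)
round 3: derive cover(g,a) via R1 from cover(g,f), cover(f,a)
round 3: derive cover(g,h) via R1 from cover(g,c), cover(c,h)
round 3: derive cover(h,c) via R1 from cover(h,a), cover(a,c)
round 3: derive cover(h,f) via R1 from cover(h,g), cover(g,f)
round 3: derive cover(i,a) via R1 from cover(i,f), cover(f,a)
round 3: derive cover(i,h) via R1 from cover(i,c), cover(c,h)
round 4: derive cover(b,f) via R1 from cover(b,a), cover(a,f)
round 4: derive cover(d,c) via R1 from cover(d,a), cover(a,c)
round 4: derive cover(d,f) via R1 from cover(d,a), cover(a,f)
round 4: derive cover(g,b) via R1 from cover(g,a), cover(a,b)
round 4: derive cover(g,d) via R1 from cover(g,a), cover(a,d)
round 4: derive cover(g,g) via R1 from cover(g,a), cover(a,g)
round 4: derive cover(i,b) via R1 from cover(i,a), cover(a,b)
round 4: derive cover(i,d) via R1 from cover(i,a), cover(a,d)
round 4: derive cover(i,g) via R1 from cover(i,a), cover(a,g)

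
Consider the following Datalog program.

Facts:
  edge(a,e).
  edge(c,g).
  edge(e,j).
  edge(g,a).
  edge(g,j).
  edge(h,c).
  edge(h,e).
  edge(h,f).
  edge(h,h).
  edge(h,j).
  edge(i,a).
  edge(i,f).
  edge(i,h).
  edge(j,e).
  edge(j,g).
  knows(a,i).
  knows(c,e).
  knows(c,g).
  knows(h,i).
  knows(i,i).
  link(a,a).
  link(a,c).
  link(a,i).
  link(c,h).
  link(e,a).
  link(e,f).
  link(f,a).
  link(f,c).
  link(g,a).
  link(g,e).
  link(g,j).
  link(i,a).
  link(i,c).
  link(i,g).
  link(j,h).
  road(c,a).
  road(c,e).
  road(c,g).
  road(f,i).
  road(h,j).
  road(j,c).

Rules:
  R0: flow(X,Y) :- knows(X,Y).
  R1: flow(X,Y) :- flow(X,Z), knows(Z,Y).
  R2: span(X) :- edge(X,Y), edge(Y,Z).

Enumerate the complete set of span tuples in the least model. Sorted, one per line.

round 1: derive span(a) via R2 from edge(a,e), edge(e,j)
round 1: derive span(c) via R2 from edge(c,g), edge(g,a)
round 1: derive span(e) via R2 from edge(e,j), edge(j,e)
round 1: derive span(g) via R2 from edge(g,a), edge(a,e)
round 1: derive span(h) via R2 from edge(h,c), edge(c,g)
round 1: derive span(i) via R2 from edge(i,a), edge(a,e)
round 1: derive span(j) via R2 from edge(j,e), edge(e,j)

span(a)
span(c)
span(e)
span(g)
span(h)
span(i)
span(j)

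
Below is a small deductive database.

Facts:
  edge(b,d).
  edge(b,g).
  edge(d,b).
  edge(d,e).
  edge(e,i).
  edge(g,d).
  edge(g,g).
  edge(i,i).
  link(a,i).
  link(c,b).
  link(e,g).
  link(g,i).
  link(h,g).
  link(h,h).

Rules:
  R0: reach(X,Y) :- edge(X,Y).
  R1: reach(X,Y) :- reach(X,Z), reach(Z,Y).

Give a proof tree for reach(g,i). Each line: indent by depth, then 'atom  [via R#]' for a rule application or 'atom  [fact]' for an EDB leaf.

round 1: derive reach(b,d) via R0 from edge(b,d)
round 1: derive reach(b,g) via R0 from edge(b,g)
round 1: derive reach(d,b) via R0 from edge(d,b)
round 1: derive reach(d,e) via R0 from edge(d,e)
round 1: derive reach(e,i) via R0 from edge(e,i)
round 1: derive reach(g,d) via R0 from edge(g,d)
round 1: derive reach(g,g) via R0 from edge(g,g)
round 1: derive reach(i,i) via R0 from edge(i,i)
round 2: derive reach(b,b) via R1 from reach(b,d), reach(d,b)
round 2: derive reach(b,e) via R1 from reach(b,d), reach(d,e)
round 2: derive reach(d,d) via R1 from reach(d,b), reach(b,d)
round 2: derive reach(d,g) via R1 from reach(d,b), reach(b,g)
round 2: derive reach(d,i) via R1 from reach(d,e), reach(e,i)
round 2: derive reach(g,b) via R1 from reach(g,d), reach(d,b)
round 2: derive reach(g,e) via R1 from reach(g,d), reach(d,e)
round 3: derive reach(b,i) via R1 from reach(b,d), reach(d,i)
round 3: derive reach(g,i) via R1 from reach(g,d), reach(d,i)

reach(g,i)  [via R1]
  reach(g,d)  [via R0]
    edge(g,d)  [fact]
  reach(d,i)  [via R1]
    reach(d,e)  [via R0]
      edge(d,e)  [fact]
    reach(e,i)  [via R0]
      edge(e,i)  [fact]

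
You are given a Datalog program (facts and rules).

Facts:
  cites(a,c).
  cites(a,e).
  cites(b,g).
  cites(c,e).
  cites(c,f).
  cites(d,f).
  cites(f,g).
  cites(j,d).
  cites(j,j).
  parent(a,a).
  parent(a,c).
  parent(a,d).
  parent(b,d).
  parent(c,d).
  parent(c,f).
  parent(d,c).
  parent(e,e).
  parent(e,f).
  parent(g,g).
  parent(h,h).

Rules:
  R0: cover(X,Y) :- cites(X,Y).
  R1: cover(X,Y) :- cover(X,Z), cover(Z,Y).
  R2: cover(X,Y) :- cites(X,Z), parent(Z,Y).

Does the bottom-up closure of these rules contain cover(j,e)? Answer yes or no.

yes

round 1: derive cover(a,c) via R0 from cites(a,c)
round 1: derive cover(a,e) via R0 from cites(a,e)
round 1: derive cover(b,g) via R0 from cites(b,g)
round 1: derive cover(c,e) via R0 from cites(c,e)
round 1: derive cover(c,f) via R0 from cites(c,f)
round 1: derive cover(d,f) via R0 from cites(d,f)
round 1: derive cover(f,g) via R0 from cites(f,g)
round 1: derive cover(j,d) via R0 from cites(j,d)
round 1: derive cover(j,j) via R0 from cites(j,j)
round 1: derive cover(a,d) via R2 from cites(a,c), parent(c,d)
round 1: derive cover(a,f) via R2 from cites(a,c), parent(c,f)
round 1: derive cover(j,c) via R2 from cites(j,d), parent(d,c)
round 2: derive cover(a,g) via R1 from cover(a,f), cover(f,g)
round 2: derive cover(c,g) via R1 from cover(c,f), cover(f,g)
round 2: derive cover(d,g) via R1 from cover(d,f), cover(f,g)
round 2: derive cover(j,e) via R1 from cover(j,c), cover(c,e)
round 2: derive cover(j,f) via R1 from cover(j,c), cover(c,f)
round 3: derive cover(j,g) via R1 from cover(j,c), cover(c,g)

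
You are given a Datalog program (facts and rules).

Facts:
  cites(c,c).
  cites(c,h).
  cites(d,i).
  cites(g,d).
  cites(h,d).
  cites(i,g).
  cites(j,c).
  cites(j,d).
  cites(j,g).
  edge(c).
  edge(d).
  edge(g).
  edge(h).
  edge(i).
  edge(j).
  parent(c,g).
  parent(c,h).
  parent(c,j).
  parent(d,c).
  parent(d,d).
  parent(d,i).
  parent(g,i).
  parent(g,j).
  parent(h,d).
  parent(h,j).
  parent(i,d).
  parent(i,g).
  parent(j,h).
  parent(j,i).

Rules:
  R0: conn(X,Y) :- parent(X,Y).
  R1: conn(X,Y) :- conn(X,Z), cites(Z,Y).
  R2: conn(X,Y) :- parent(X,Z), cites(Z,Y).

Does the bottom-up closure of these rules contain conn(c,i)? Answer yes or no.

round 1: derive conn(c,g) via R0 from parent(c,g)
round 1: derive conn(c,h) via R0 from parent(c,h)
round 1: derive conn(c,j) via R0 from parent(c,j)
round 1: derive conn(d,c) via R0 from parent(d,c)
round 1: derive conn(d,d) via R0 from parent(d,d)
round 1: derive conn(d,i) via R0 from parent(d,i)
round 1: derive conn(g,i) via R0 from parent(g,i)
round 1: derive conn(g,j) via R0 from parent(g,j)
round 1: derive conn(h,d) via R0 from parent(h,d)
round 1: derive conn(h,j) via R0 from parent(h,j)
round 1: derive conn(i,d) via R0 from parent(i,d)
round 1: derive conn(i,g) via R0 from parent(i,g)
round 1: derive conn(j,h) via R0 from parent(j,h)
round 1: derive conn(j,i) via R0 from parent(j,i)
round 1: derive conn(c,c) via R2 from parent(c,j), cites(j,c)
round 1: derive conn(c,d) via R2 from parent(c,g), cites(g,d)
round 1: derive conn(d,g) via R2 from parent(d,i), cites(i,g)
round 1: derive conn(d,h) via R2 from parent(d,c), cites(c,h)
round 1: derive conn(g,c) via R2 from parent(g,j), cites(j,c)
round 1: derive conn(g,d) via R2 from parent(g,j), cites(j,d)
round 1: derive conn(g,g) via R2 from parent(g,i), cites(i,g)
round 1: derive conn(h,c) via R2 from parent(h,j), cites(j,c)
round 1: derive conn(h,g) via R2 from parent(h,j), cites(j,g)
round 1: derive conn(h,i) via R2 from parent(h,d), cites(d,i)
round 1: derive conn(i,i) via R2 from parent(i,d), cites(d,i)
round 1: derive conn(j,d) via R2 from parent(j,h), cites(h,d)
round 1: derive conn(j,g) via R2 from parent(j,i), cites(i,g)
round 2: derive conn(c,i) via R1 from conn(c,d), cites(d,i)
round 2: derive conn(g,h) via R1 from conn(g,c), cites(c,h)
round 2: derive conn(h,h) via R1 from conn(h,c), cites(c,h)

yes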